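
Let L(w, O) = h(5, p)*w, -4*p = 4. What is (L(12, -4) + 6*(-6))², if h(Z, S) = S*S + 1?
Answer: 144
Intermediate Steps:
p = -1 (p = -¼*4 = -1)
h(Z, S) = 1 + S² (h(Z, S) = S² + 1 = 1 + S²)
L(w, O) = 2*w (L(w, O) = (1 + (-1)²)*w = (1 + 1)*w = 2*w)
(L(12, -4) + 6*(-6))² = (2*12 + 6*(-6))² = (24 - 36)² = (-12)² = 144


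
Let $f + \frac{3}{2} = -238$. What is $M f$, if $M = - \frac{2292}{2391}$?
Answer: $\frac{182978}{797} \approx 229.58$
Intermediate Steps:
$f = - \frac{479}{2}$ ($f = - \frac{3}{2} - 238 = - \frac{479}{2} \approx -239.5$)
$M = - \frac{764}{797}$ ($M = \left(-2292\right) \frac{1}{2391} = - \frac{764}{797} \approx -0.95859$)
$M f = \left(- \frac{764}{797}\right) \left(- \frac{479}{2}\right) = \frac{182978}{797}$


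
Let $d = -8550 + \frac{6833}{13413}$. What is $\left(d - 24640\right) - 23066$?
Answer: $- \frac{754554895}{13413} \approx -56256.0$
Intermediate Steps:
$d = - \frac{114674317}{13413}$ ($d = -8550 + 6833 \cdot \frac{1}{13413} = -8550 + \frac{6833}{13413} = - \frac{114674317}{13413} \approx -8549.5$)
$\left(d - 24640\right) - 23066 = \left(- \frac{114674317}{13413} - 24640\right) - 23066 = - \frac{445170637}{13413} - 23066 = - \frac{754554895}{13413}$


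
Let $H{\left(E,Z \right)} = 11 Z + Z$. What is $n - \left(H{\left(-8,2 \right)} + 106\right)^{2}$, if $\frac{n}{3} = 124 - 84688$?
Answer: $-270592$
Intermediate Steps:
$H{\left(E,Z \right)} = 12 Z$
$n = -253692$ ($n = 3 \left(124 - 84688\right) = 3 \left(-84564\right) = -253692$)
$n - \left(H{\left(-8,2 \right)} + 106\right)^{2} = -253692 - \left(12 \cdot 2 + 106\right)^{2} = -253692 - \left(24 + 106\right)^{2} = -253692 - 130^{2} = -253692 - 16900 = -270592$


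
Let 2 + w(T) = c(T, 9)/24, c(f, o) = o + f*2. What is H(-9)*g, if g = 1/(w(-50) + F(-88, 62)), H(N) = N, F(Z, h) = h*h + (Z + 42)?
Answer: -216/91013 ≈ -0.0023733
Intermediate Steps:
c(f, o) = o + 2*f
F(Z, h) = 42 + Z + h² (F(Z, h) = h² + (42 + Z) = 42 + Z + h²)
w(T) = -13/8 + T/12 (w(T) = -2 + (9 + 2*T)/24 = -2 + (9 + 2*T)*(1/24) = -2 + (3/8 + T/12) = -13/8 + T/12)
g = 24/91013 (g = 1/((-13/8 + (1/12)*(-50)) + (42 - 88 + 62²)) = 1/((-13/8 - 25/6) + (42 - 88 + 3844)) = 1/(-139/24 + 3798) = 1/(91013/24) = 24/91013 ≈ 0.00026370)
H(-9)*g = -9*24/91013 = -216/91013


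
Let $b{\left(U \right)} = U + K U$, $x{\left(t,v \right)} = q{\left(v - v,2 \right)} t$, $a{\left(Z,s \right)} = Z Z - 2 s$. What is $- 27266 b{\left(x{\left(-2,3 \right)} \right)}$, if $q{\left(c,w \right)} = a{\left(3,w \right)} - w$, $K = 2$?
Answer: $490788$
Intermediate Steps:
$a{\left(Z,s \right)} = Z^{2} - 2 s$
$q{\left(c,w \right)} = 9 - 3 w$ ($q{\left(c,w \right)} = \left(3^{2} - 2 w\right) - w = \left(9 - 2 w\right) - w = 9 - 3 w$)
$x{\left(t,v \right)} = 3 t$ ($x{\left(t,v \right)} = \left(9 - 6\right) t = 3 t$)
$b{\left(U \right)} = 3 U$ ($b{\left(U \right)} = U + 2 U = 3 U$)
$- 27266 b{\left(x{\left(-2,3 \right)} \right)} = - 27266 \cdot 3 \cdot 3 \left(-2\right) = - 27266 \cdot 3 \left(-6\right) = \left(-27266\right) \left(-18\right) = 490788$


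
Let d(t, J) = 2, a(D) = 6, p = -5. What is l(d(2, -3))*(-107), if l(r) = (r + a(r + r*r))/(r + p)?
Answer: 856/3 ≈ 285.33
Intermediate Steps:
l(r) = (6 + r)/(-5 + r) (l(r) = (r + 6)/(r - 5) = (6 + r)/(-5 + r))
l(d(2, -3))*(-107) = ((6 + 2)/(-5 + 2))*(-107) = (8/(-3))*(-107) = -⅓*8*(-107) = -8/3*(-107) = 856/3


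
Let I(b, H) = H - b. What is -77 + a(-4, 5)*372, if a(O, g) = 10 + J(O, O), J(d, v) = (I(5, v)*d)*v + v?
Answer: -51413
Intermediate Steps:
J(d, v) = v + d*v*(-5 + v) (J(d, v) = ((v - 1*5)*d)*v + v = ((v - 5)*d)*v + v = ((-5 + v)*d)*v + v = (d*(-5 + v))*v + v = d*v*(-5 + v) + v = v + d*v*(-5 + v))
a(O, g) = 10 + O*(1 + O*(-5 + O))
-77 + a(-4, 5)*372 = -77 + (10 - 4*(1 - 4*(-5 - 4)))*372 = -77 + (10 - 4*(1 - 4*(-9)))*372 = -77 + (10 - 4*(1 + 36))*372 = -77 + (10 - 4*37)*372 = -77 + (10 - 148)*372 = -77 - 138*372 = -77 - 51336 = -51413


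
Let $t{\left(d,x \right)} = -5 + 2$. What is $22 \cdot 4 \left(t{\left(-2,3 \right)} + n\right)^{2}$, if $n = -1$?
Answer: $1408$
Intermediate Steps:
$t{\left(d,x \right)} = -3$
$22 \cdot 4 \left(t{\left(-2,3 \right)} + n\right)^{2} = 22 \cdot 4 \left(-3 - 1\right)^{2} = 88 \left(-4\right)^{2} = 88 \cdot 16 = 1408$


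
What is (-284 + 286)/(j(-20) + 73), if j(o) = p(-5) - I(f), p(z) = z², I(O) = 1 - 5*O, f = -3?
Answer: 1/41 ≈ 0.024390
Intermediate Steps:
j(o) = 9 (j(o) = (-5)² - (1 - 5*(-3)) = 25 - (1 + 15) = 25 - 1*16 = 25 - 16 = 9)
(-284 + 286)/(j(-20) + 73) = (-284 + 286)/(9 + 73) = 2/82 = 2*(1/82) = 1/41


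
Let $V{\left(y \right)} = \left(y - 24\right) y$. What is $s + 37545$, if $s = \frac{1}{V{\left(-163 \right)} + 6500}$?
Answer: $\frac{1388451646}{36981} \approx 37545.0$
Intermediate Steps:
$V{\left(y \right)} = y \left(-24 + y\right)$ ($V{\left(y \right)} = \left(y - 24\right) y = \left(-24 + y\right) y = y \left(-24 + y\right)$)
$s = \frac{1}{36981}$ ($s = \frac{1}{- 163 \left(-24 - 163\right) + 6500} = \frac{1}{\left(-163\right) \left(-187\right) + 6500} = \frac{1}{30481 + 6500} = \frac{1}{36981} \approx 2.7041 \cdot 10^{-5}$)
$s + 37545 = \frac{1}{36981} + 37545 = \frac{1388451646}{36981}$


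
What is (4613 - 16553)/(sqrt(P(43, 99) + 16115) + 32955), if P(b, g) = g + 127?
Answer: -2522325/6961639 + 995*sqrt(16341)/90501307 ≈ -0.36091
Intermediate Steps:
P(b, g) = 127 + g
(4613 - 16553)/(sqrt(P(43, 99) + 16115) + 32955) = (4613 - 16553)/(sqrt((127 + 99) + 16115) + 32955) = -11940/(sqrt(226 + 16115) + 32955) = -11940/(sqrt(16341) + 32955) = -11940/(32955 + sqrt(16341))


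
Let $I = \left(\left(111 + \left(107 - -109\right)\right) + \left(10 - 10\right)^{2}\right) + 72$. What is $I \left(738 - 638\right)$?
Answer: $39900$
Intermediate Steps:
$I = 399$ ($I = \left(\left(111 + \left(107 + 109\right)\right) + 0^{2}\right) + 72 = \left(\left(111 + 216\right) + 0\right) + 72 = \left(327 + 0\right) + 72 = 327 + 72 = 399$)
$I \left(738 - 638\right) = 399 \left(738 - 638\right) = 399 \cdot 100 = 39900$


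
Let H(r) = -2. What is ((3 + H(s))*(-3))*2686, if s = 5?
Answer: -8058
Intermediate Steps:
((3 + H(s))*(-3))*2686 = ((3 - 2)*(-3))*2686 = (1*(-3))*2686 = -3*2686 = -8058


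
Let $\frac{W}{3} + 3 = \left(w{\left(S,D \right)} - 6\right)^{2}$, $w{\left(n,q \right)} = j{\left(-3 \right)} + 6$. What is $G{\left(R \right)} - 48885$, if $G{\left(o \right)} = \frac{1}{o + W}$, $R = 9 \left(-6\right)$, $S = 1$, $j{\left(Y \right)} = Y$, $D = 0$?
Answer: $- \frac{1759861}{36} \approx -48885.0$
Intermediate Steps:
$w{\left(n,q \right)} = 3$ ($w{\left(n,q \right)} = -3 + 6 = 3$)
$R = -54$
$W = 18$ ($W = -9 + 3 \left(3 - 6\right)^{2} = -9 + 3 \left(-3\right)^{2} = -9 + 3 \cdot 9 = -9 + 27 = 18$)
$G{\left(o \right)} = \frac{1}{18 + o}$ ($G{\left(o \right)} = \frac{1}{o + 18} = \frac{1}{18 + o}$)
$G{\left(R \right)} - 48885 = \frac{1}{18 - 54} - 48885 = \frac{1}{-36} - 48885 = - \frac{1}{36} - 48885 = - \frac{1759861}{36}$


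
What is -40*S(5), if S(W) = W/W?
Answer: -40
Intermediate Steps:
S(W) = 1
-40*S(5) = -40*1 = -40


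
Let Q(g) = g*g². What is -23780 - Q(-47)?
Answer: 80043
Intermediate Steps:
Q(g) = g³
-23780 - Q(-47) = -23780 - 1*(-47)³ = -23780 - 1*(-103823) = -23780 + 103823 = 80043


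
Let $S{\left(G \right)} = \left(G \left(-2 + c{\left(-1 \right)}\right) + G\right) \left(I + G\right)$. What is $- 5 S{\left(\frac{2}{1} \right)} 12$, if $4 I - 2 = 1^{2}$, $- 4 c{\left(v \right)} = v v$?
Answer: $\frac{825}{2} \approx 412.5$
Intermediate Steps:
$c{\left(v \right)} = - \frac{v^{2}}{4}$ ($c{\left(v \right)} = - \frac{v v}{4} = - \frac{v^{2}}{4}$)
$I = \frac{3}{4}$ ($I = \frac{1}{2} + \frac{1^{2}}{4} = \frac{1}{2} + \frac{1}{4} \cdot 1 = \frac{1}{2} + \frac{1}{4} = \frac{3}{4} \approx 0.75$)
$S{\left(G \right)} = - \frac{5 G \left(\frac{3}{4} + G\right)}{4}$ ($S{\left(G \right)} = \left(G \left(-2 - \frac{\left(-1\right)^{2}}{4}\right) + G\right) \left(\frac{3}{4} + G\right) = \left(G \left(-2 - \frac{1}{4}\right) + G\right) \left(\frac{3}{4} + G\right) = \left(G \left(- \frac{9}{4}\right) + G\right) \left(\frac{3}{4} + G\right) = \left(- \frac{9 G}{4} + G\right) \left(\frac{3}{4} + G\right) = - \frac{5 G}{4} \left(\frac{3}{4} + G\right) = - \frac{5 G \left(\frac{3}{4} + G\right)}{4}$)
$- 5 S{\left(\frac{2}{1} \right)} 12 = - 5 \left(- \frac{5 \cdot \frac{2}{1} \left(3 + 4 \cdot \frac{2}{1}\right)}{16}\right) 12 = - 5 \left(- \frac{5 \cdot 2 \cdot 1 \left(3 + 4 \cdot 2 \cdot 1\right)}{16}\right) 12 = - 5 \left(\left(- \frac{5}{16}\right) 2 \left(3 + 4 \cdot 2\right)\right) 12 = - 5 \left(\left(- \frac{5}{16}\right) 2 \left(3 + 8\right)\right) 12 = - 5 \left(\left(- \frac{5}{16}\right) 2 \cdot 11\right) 12 = \left(-5\right) \left(- \frac{55}{8}\right) 12 = \frac{275}{8} \cdot 12 = \frac{825}{2}$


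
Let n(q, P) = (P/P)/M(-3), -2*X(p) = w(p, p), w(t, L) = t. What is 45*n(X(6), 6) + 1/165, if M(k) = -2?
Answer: -7423/330 ≈ -22.494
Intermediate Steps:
X(p) = -p/2
n(q, P) = -½ (n(q, P) = (P/P)/(-2) = 1*(-½) = -½)
45*n(X(6), 6) + 1/165 = 45*(-½) + 1/165 = -45/2 + 1/165 = -7423/330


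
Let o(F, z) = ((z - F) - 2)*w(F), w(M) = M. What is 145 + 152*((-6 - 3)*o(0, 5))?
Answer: 145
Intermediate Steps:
o(F, z) = F*(-2 + z - F) (o(F, z) = ((z - F) - 2)*F = (-2 + z - F)*F = F*(-2 + z - F))
145 + 152*((-6 - 3)*o(0, 5)) = 145 + 152*((-6 - 3)*(0*(-2 + 5 - 1*0))) = 145 + 152*(-0*(-2 + 5 + 0)) = 145 + 152*(-0*3) = 145 + 152*(-9*0) = 145 + 152*0 = 145 + 0 = 145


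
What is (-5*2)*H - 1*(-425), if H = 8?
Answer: 345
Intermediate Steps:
(-5*2)*H - 1*(-425) = -5*2*8 - 1*(-425) = -10*8 + 425 = -80 + 425 = 345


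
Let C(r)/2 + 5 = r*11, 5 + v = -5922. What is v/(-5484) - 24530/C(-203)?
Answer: 13420981/2045532 ≈ 6.5611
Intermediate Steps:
v = -5927 (v = -5 - 5922 = -5927)
C(r) = -10 + 22*r (C(r) = -10 + 2*(r*11) = -10 + 2*(11*r) = -10 + 22*r)
v/(-5484) - 24530/C(-203) = -5927/(-5484) - 24530/(-10 + 22*(-203)) = -5927*(-1/5484) - 24530/(-10 - 4466) = 5927/5484 - 24530/(-4476) = 5927/5484 - 24530*(-1/4476) = 5927/5484 + 12265/2238 = 13420981/2045532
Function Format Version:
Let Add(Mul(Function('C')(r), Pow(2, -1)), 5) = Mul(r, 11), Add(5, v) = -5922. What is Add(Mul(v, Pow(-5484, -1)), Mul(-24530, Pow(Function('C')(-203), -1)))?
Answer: Rational(13420981, 2045532) ≈ 6.5611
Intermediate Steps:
v = -5927 (v = Add(-5, -5922) = -5927)
Function('C')(r) = Add(-10, Mul(22, r)) (Function('C')(r) = Add(-10, Mul(2, Mul(r, 11))) = Add(-10, Mul(2, Mul(11, r))) = Add(-10, Mul(22, r)))
Add(Mul(v, Pow(-5484, -1)), Mul(-24530, Pow(Function('C')(-203), -1))) = Add(Mul(-5927, Pow(-5484, -1)), Mul(-24530, Pow(Add(-10, Mul(22, -203)), -1))) = Add(Mul(-5927, Rational(-1, 5484)), Mul(-24530, Pow(Add(-10, -4466), -1))) = Add(Rational(5927, 5484), Mul(-24530, Pow(-4476, -1))) = Add(Rational(5927, 5484), Mul(-24530, Rational(-1, 4476))) = Add(Rational(5927, 5484), Rational(12265, 2238)) = Rational(13420981, 2045532)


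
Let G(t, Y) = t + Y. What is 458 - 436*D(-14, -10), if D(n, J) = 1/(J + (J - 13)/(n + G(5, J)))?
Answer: 84770/167 ≈ 507.60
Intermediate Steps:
G(t, Y) = Y + t
D(n, J) = 1/(J + (-13 + J)/(5 + J + n)) (D(n, J) = 1/(J + (J - 13)/(n + (J + 5))) = 1/(J + (-13 + J)/(n + (5 + J))) = 1/(J + (-13 + J)/(5 + J + n)))
458 - 436*D(-14, -10) = 458 - 436*(5 - 10 - 14)/(-13 - 10 - 10*(-14) - 10*(5 - 10)) = 458 - 436*(-19)/(-13 - 10 + 140 - 10*(-5)) = 458 - 436*(-19)/(-13 - 10 + 140 + 50) = 458 - 436*(-19)/167 = 458 - 436*(-19/167) = 458 + 8284/167 = 84770/167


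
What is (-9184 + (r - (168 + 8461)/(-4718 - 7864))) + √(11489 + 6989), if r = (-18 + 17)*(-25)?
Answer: -115229909/12582 + √18478 ≈ -9022.4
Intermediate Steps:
r = 25 (r = -1*(-25) = 25)
(-9184 + (r - (168 + 8461)/(-4718 - 7864))) + √(11489 + 6989) = (-9184 + (25 - (168 + 8461)/(-4718 - 7864))) + √(11489 + 6989) = (-9184 + (25 - 8629/(-12582))) + √18478 = (-9184 + (25 - 8629*(-1)/12582)) + √18478 = (-9184 + (25 - 1*(-8629/12582))) + √18478 = (-9184 + (25 + 8629/12582)) + √18478 = (-9184 + 323179/12582) + √18478 = -115229909/12582 + √18478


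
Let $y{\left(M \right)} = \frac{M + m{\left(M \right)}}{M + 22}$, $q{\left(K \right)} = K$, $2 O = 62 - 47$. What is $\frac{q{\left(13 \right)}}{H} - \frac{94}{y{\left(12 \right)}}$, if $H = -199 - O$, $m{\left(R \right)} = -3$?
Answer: $- \frac{1320182}{3717} \approx -355.17$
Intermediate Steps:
$O = \frac{15}{2}$ ($O = \frac{62 - 47}{2} = \frac{1}{2} \cdot 15 = \frac{15}{2} \approx 7.5$)
$H = - \frac{413}{2}$ ($H = -199 - \frac{15}{2} = - \frac{413}{2} \approx -206.5$)
$y{\left(M \right)} = \frac{-3 + M}{22 + M}$ ($y{\left(M \right)} = \frac{M - 3}{M + 22} = \frac{-3 + M}{22 + M}$)
$\frac{q{\left(13 \right)}}{H} - \frac{94}{y{\left(12 \right)}} = \frac{13}{- \frac{413}{2}} - \frac{94}{\frac{1}{22 + 12} \left(-3 + 12\right)} = 13 \left(- \frac{2}{413}\right) - \frac{94}{\frac{1}{34} \cdot 9} = - \frac{26}{413} - \frac{94}{\frac{1}{34} \cdot 9} = - \frac{26}{413} - \frac{94}{\frac{9}{34}} = - \frac{26}{413} - \frac{3196}{9} = - \frac{1320182}{3717}$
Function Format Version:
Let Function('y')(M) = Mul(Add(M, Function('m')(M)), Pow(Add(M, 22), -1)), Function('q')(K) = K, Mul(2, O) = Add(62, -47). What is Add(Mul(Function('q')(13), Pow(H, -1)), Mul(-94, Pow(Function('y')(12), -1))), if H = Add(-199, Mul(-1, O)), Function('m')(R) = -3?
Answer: Rational(-1320182, 3717) ≈ -355.17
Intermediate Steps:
O = Rational(15, 2) (O = Mul(Rational(1, 2), Add(62, -47)) = Mul(Rational(1, 2), 15) = Rational(15, 2) ≈ 7.5000)
H = Rational(-413, 2) (H = Add(-199, Mul(-1, Rational(15, 2))) = Add(-199, Rational(-15, 2)) = Rational(-413, 2) ≈ -206.50)
Function('y')(M) = Mul(Pow(Add(22, M), -1), Add(-3, M)) (Function('y')(M) = Mul(Add(M, -3), Pow(Add(M, 22), -1)) = Mul(Add(-3, M), Pow(Add(22, M), -1)) = Mul(Pow(Add(22, M), -1), Add(-3, M)))
Add(Mul(Function('q')(13), Pow(H, -1)), Mul(-94, Pow(Function('y')(12), -1))) = Add(Mul(13, Pow(Rational(-413, 2), -1)), Mul(-94, Pow(Mul(Pow(Add(22, 12), -1), Add(-3, 12)), -1))) = Add(Mul(13, Rational(-2, 413)), Mul(-94, Pow(Mul(Pow(34, -1), 9), -1))) = Add(Rational(-26, 413), Mul(-94, Pow(Mul(Rational(1, 34), 9), -1))) = Add(Rational(-26, 413), Mul(-94, Pow(Rational(9, 34), -1))) = Add(Rational(-26, 413), Mul(-94, Rational(34, 9))) = Add(Rational(-26, 413), Rational(-3196, 9)) = Rational(-1320182, 3717)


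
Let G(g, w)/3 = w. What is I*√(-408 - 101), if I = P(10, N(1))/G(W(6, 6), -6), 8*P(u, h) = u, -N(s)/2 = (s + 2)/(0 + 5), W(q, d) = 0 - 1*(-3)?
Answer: -5*I*√509/72 ≈ -1.5667*I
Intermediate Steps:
W(q, d) = 3 (W(q, d) = 0 + 3 = 3)
N(s) = -⅘ - 2*s/5 (N(s) = -2*(s + 2)/(0 + 5) = -2*(2 + s)/5 = -2*(⅖ + s/5) = -⅘ - 2*s/5)
P(u, h) = u/8
G(g, w) = 3*w
I = -5/72 (I = ((⅛)*10)/((3*(-6))) = (5/4)/(-18) = (5/4)*(-1/18) = -5/72 ≈ -0.069444)
I*√(-408 - 101) = -5*√(-408 - 101)/72 = -5*I*√509/72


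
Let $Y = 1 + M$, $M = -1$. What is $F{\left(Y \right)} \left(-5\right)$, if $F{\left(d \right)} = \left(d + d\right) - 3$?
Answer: $15$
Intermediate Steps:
$Y = 0$ ($Y = 1 - 1 = 0$)
$F{\left(d \right)} = -3 + 2 d$ ($F{\left(d \right)} = 2 d - 3 = -3 + 2 d$)
$F{\left(Y \right)} \left(-5\right) = \left(-3 + 2 \cdot 0\right) \left(-5\right) = \left(-3 + 0\right) \left(-5\right) = \left(-3\right) \left(-5\right) = 15$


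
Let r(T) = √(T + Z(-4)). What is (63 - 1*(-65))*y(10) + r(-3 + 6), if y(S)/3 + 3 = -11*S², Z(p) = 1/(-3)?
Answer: -423552 + 2*√6/3 ≈ -4.2355e+5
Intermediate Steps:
Z(p) = -⅓
y(S) = -9 - 33*S² (y(S) = -9 + 3*(-11*S²) = -9 - 33*S²)
r(T) = √(-⅓ + T) (r(T) = √(T - ⅓) = √(-⅓ + T))
(63 - 1*(-65))*y(10) + r(-3 + 6) = (63 - 1*(-65))*(-9 - 33*10²) + √(-3 + 9*(-3 + 6))/3 = (63 + 65)*(-9 - 33*100) + √(-3 + 9*3)/3 = 128*(-9 - 3300) + √(-3 + 27)/3 = 128*(-3309) + √24/3 = -423552 + (2*√6)/3 = -423552 + 2*√6/3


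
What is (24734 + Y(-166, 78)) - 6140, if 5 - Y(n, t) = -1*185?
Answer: 18784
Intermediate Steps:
Y(n, t) = 190 (Y(n, t) = 5 - (-1)*185 = 5 - 1*(-185) = 5 + 185 = 190)
(24734 + Y(-166, 78)) - 6140 = (24734 + 190) - 6140 = 24924 - 6140 = 18784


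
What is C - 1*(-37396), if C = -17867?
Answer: 19529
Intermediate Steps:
C - 1*(-37396) = -17867 - 1*(-37396) = -17867 + 37396 = 19529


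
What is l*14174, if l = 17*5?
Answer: 1204790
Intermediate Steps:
l = 85
l*14174 = 85*14174 = 1204790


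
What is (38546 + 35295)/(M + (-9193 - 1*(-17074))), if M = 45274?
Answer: 73841/53155 ≈ 1.3892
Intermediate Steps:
(38546 + 35295)/(M + (-9193 - 1*(-17074))) = (38546 + 35295)/(45274 + (-9193 - 1*(-17074))) = 73841/(45274 + (-9193 + 17074)) = 73841/(45274 + 7881) = 73841/53155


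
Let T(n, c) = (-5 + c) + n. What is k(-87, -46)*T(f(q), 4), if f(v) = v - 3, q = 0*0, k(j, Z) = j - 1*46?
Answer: 532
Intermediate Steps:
k(j, Z) = -46 + j (k(j, Z) = j - 46 = -46 + j)
q = 0
f(v) = -3 + v
T(n, c) = -5 + c + n
k(-87, -46)*T(f(q), 4) = (-46 - 87)*(-5 + 4 + (-3 + 0)) = -133*(-5 + 4 - 3) = -133*(-4) = 532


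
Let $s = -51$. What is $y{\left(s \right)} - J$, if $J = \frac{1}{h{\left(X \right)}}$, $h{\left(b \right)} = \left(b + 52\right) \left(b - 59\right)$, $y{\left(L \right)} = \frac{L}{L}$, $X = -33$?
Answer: $\frac{1749}{1748} \approx 1.0006$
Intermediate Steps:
$y{\left(L \right)} = 1$
$h{\left(b \right)} = \left(-59 + b\right) \left(52 + b\right)$ ($h{\left(b \right)} = \left(52 + b\right) \left(-59 + b\right) = \left(-59 + b\right) \left(52 + b\right)$)
$J = - \frac{1}{1748}$ ($J = \frac{1}{-3068 + \left(-33\right)^{2} - -231} = \frac{1}{-3068 + 1089 + 231} = \frac{1}{-1748} = - \frac{1}{1748} \approx -0.00057208$)
$y{\left(s \right)} - J = 1 - - \frac{1}{1748} = 1 + \frac{1}{1748} = \frac{1749}{1748}$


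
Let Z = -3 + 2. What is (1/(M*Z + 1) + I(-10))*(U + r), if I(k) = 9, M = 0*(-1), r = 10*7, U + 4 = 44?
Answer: 1100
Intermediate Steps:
U = 40 (U = -4 + 44 = 40)
Z = -1
r = 70
M = 0
(1/(M*Z + 1) + I(-10))*(U + r) = (1/(0*(-1) + 1) + 9)*(40 + 70) = (1/(0 + 1) + 9)*110 = (1/1 + 9)*110 = (1 + 9)*110 = 10*110 = 1100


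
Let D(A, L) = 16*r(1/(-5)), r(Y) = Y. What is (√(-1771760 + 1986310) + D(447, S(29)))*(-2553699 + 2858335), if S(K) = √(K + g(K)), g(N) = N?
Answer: -4874176/5 + 1523180*√8582 ≈ 1.4013e+8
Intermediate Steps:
S(K) = √2*√K (S(K) = √(K + K) = √(2*K) = √2*√K)
D(A, L) = -16/5 (D(A, L) = 16/(-5) = 16*(-⅕) = -16/5)
(√(-1771760 + 1986310) + D(447, S(29)))*(-2553699 + 2858335) = (√(-1771760 + 1986310) - 16/5)*(-2553699 + 2858335) = (√214550 - 16/5)*304636 = (5*√8582 - 16/5)*304636 = (-16/5 + 5*√8582)*304636 = -4874176/5 + 1523180*√8582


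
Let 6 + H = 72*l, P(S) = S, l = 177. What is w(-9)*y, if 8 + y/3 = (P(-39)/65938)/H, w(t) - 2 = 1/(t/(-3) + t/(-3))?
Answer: -29117165961/559945496 ≈ -52.000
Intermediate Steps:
H = 12738 (H = -6 + 72*177 = -6 + 12744 = 12738)
w(t) = 2 - 3/(2*t) (w(t) = 2 + 1/(t/(-3) + t/(-3)) = 2 + 1/(t*(-1/3) + t*(-1/3)) = 2 + 1/(-t/3 - t/3) = 2 + 1/(-2*t/3) = 2 - 3/(2*t))
y = -6719345991/279972748 (y = -24 + 3*(-39/65938/12738) = -24 + 3*(-39*1/65938*(1/12738)) = -24 + 3*(-39/65938*1/12738) = -24 + 3*(-13/279972748) = -24 - 39/279972748 = -6719345991/279972748 ≈ -24.000)
w(-9)*y = (2 - 3/2/(-9))*(-6719345991/279972748) = (2 - 3/2*(-1/9))*(-6719345991/279972748) = (2 + 1/6)*(-6719345991/279972748) = (13/6)*(-6719345991/279972748) = -29117165961/559945496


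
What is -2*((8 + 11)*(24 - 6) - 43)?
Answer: -598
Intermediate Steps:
-2*((8 + 11)*(24 - 6) - 43) = -2*(19*18 - 43) = -2*(342 - 43) = -2*299 = -598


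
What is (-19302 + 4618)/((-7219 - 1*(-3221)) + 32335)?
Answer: -14684/28337 ≈ -0.51819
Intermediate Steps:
(-19302 + 4618)/((-7219 - 1*(-3221)) + 32335) = -14684/((-7219 + 3221) + 32335) = -14684/(-3998 + 32335) = -14684/28337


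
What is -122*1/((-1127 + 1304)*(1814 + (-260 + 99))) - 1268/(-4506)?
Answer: 61740496/219728331 ≈ 0.28099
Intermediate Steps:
-122*1/((-1127 + 1304)*(1814 + (-260 + 99))) - 1268/(-4506) = -122*1/(177*(1814 - 161)) - 1268*(-1/4506) = -122/(177*1653) + 634/2253 = -122/292581 + 634/2253 = 61740496/219728331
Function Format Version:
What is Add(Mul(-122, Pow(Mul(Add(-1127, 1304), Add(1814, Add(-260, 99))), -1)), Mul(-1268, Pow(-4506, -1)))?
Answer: Rational(61740496, 219728331) ≈ 0.28099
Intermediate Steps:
Add(Mul(-122, Pow(Mul(Add(-1127, 1304), Add(1814, Add(-260, 99))), -1)), Mul(-1268, Pow(-4506, -1))) = Add(Mul(-122, Pow(Mul(177, Add(1814, -161)), -1)), Mul(-1268, Rational(-1, 4506))) = Add(Mul(-122, Pow(Mul(177, 1653), -1)), Rational(634, 2253)) = Add(Mul(-122, Pow(292581, -1)), Rational(634, 2253)) = Add(Mul(-122, Rational(1, 292581)), Rational(634, 2253)) = Add(Rational(-122, 292581), Rational(634, 2253)) = Rational(61740496, 219728331)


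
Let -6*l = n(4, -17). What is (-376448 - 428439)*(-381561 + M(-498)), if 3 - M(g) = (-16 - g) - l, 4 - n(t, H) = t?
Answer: 307499029480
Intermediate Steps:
n(t, H) = 4 - t
l = 0 (l = -(4 - 1*4)/6 = -(4 - 4)/6 = -⅙*0 = 0)
M(g) = 19 + g (M(g) = 3 - ((-16 - g) - 1*0) = 3 - ((-16 - g) + 0) = 3 - (-16 - g) = 3 + (16 + g) = 19 + g)
(-376448 - 428439)*(-381561 + M(-498)) = (-376448 - 428439)*(-381561 + (19 - 498)) = -804887*(-381561 - 479) = -804887*(-382040) = 307499029480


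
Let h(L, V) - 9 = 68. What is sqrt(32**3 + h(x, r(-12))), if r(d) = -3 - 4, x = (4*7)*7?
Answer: sqrt(32845) ≈ 181.23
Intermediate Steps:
x = 196 (x = 28*7 = 196)
r(d) = -7
h(L, V) = 77 (h(L, V) = 9 + 68 = 77)
sqrt(32**3 + h(x, r(-12))) = sqrt(32**3 + 77) = sqrt(32768 + 77) = sqrt(32845)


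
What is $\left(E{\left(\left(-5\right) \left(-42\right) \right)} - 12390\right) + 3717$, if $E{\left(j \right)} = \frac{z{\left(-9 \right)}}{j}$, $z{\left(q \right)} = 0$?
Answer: $-8673$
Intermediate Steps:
$E{\left(j \right)} = 0$ ($E{\left(j \right)} = \frac{0}{j} = 0$)
$\left(E{\left(\left(-5\right) \left(-42\right) \right)} - 12390\right) + 3717 = \left(0 - 12390\right) + 3717 = -12390 + 3717 = -8673$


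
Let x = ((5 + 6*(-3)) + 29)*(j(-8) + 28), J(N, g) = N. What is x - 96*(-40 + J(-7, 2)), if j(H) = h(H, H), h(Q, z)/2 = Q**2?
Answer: 7008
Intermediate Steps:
h(Q, z) = 2*Q**2
j(H) = 2*H**2
x = 2496 (x = ((5 + 6*(-3)) + 29)*(2*(-8)**2 + 28) = ((5 - 18) + 29)*(2*64 + 28) = (-13 + 29)*(128 + 28) = 16*156 = 2496)
x - 96*(-40 + J(-7, 2)) = 2496 - 96*(-40 - 7) = 2496 - 96*(-47) = 2496 + 4512 = 7008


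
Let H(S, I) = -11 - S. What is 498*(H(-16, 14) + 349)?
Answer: 176292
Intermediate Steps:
498*(H(-16, 14) + 349) = 498*((-11 - 1*(-16)) + 349) = 498*((-11 + 16) + 349) = 498*(5 + 349) = 498*354 = 176292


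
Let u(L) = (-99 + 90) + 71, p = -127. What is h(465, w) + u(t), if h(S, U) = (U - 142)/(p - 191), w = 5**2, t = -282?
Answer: 6611/106 ≈ 62.368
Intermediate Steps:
u(L) = 62 (u(L) = -9 + 71 = 62)
w = 25
h(S, U) = 71/159 - U/318 (h(S, U) = (U - 142)/(-127 - 191) = (-142 + U)/(-318) = (-142 + U)*(-1/318) = 71/159 - U/318)
h(465, w) + u(t) = (71/159 - 1/318*25) + 62 = (71/159 - 25/318) + 62 = 39/106 + 62 = 6611/106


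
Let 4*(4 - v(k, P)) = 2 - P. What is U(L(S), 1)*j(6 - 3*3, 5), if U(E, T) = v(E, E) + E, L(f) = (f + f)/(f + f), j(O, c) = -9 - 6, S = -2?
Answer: -285/4 ≈ -71.250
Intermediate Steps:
j(O, c) = -15
v(k, P) = 7/2 + P/4 (v(k, P) = 4 - (2 - P)/4 = 4 + (-½ + P/4) = 7/2 + P/4)
L(f) = 1 (L(f) = (2*f)/((2*f)) = (2*f)*(1/(2*f)) = 1)
U(E, T) = 7/2 + 5*E/4 (U(E, T) = (7/2 + E/4) + E = 7/2 + 5*E/4)
U(L(S), 1)*j(6 - 3*3, 5) = (7/2 + (5/4)*1)*(-15) = (7/2 + 5/4)*(-15) = (19/4)*(-15) = -285/4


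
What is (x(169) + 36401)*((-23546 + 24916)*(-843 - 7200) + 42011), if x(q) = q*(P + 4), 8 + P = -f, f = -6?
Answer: -403280292361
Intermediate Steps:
P = -2 (P = -8 - 1*(-6) = -8 + 6 = -2)
x(q) = 2*q (x(q) = q*(-2 + 4) = q*2 = 2*q)
(x(169) + 36401)*((-23546 + 24916)*(-843 - 7200) + 42011) = (2*169 + 36401)*((-23546 + 24916)*(-843 - 7200) + 42011) = (338 + 36401)*(1370*(-8043) + 42011) = 36739*(-11018910 + 42011) = 36739*(-10976899) = -403280292361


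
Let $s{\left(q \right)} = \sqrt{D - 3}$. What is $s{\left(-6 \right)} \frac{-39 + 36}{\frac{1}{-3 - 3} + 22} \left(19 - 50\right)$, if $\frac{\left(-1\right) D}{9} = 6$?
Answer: $\frac{558 i \sqrt{57}}{131} \approx 32.159 i$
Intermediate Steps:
$D = -54$ ($D = \left(-9\right) 6 = -54$)
$s{\left(q \right)} = i \sqrt{57}$ ($s{\left(q \right)} = \sqrt{-54 - 3} = \sqrt{-57} = i \sqrt{57}$)
$s{\left(-6 \right)} \frac{-39 + 36}{\frac{1}{-3 - 3} + 22} \left(19 - 50\right) = i \sqrt{57} \frac{-39 + 36}{\frac{1}{-3 - 3} + 22} \left(19 - 50\right) = i \sqrt{57} \left(- \frac{3}{\frac{1}{-6} + 22}\right) \left(19 - 50\right) = i \sqrt{57} \left(- \frac{3}{- \frac{1}{6} + 22}\right) \left(-31\right) = i \sqrt{57} \left(- \frac{3}{\frac{131}{6}}\right) \left(-31\right) = i \sqrt{57} \left(\left(-3\right) \frac{6}{131}\right) \left(-31\right) = i \sqrt{57} \left(- \frac{18}{131}\right) \left(-31\right) = - \frac{18 i \sqrt{57}}{131} \left(-31\right) = \frac{558 i \sqrt{57}}{131}$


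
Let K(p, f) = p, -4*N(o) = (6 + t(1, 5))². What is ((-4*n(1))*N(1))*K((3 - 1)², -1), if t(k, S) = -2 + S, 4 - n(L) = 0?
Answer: 1296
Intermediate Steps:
n(L) = 4 (n(L) = 4 - 1*0 = 4 + 0 = 4)
N(o) = -81/4 (N(o) = -(6 + (-2 + 5))²/4 = -(6 + 3)²/4 = -¼*9² = -¼*81 = -81/4)
((-4*n(1))*N(1))*K((3 - 1)², -1) = (-4*4*(-81/4))*(3 - 1)² = -16*(-81/4)*2² = 324*4 = 1296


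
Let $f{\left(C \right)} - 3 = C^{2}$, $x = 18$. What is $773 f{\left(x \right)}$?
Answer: $252771$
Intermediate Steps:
$f{\left(C \right)} = 3 + C^{2}$
$773 f{\left(x \right)} = 773 \left(3 + 18^{2}\right) = 773 \left(3 + 324\right) = 773 \cdot 327 = 252771$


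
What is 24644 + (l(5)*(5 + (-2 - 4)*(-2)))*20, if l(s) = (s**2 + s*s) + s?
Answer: 43344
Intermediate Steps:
l(s) = s + 2*s**2 (l(s) = (s**2 + s**2) + s = 2*s**2 + s = s + 2*s**2)
24644 + (l(5)*(5 + (-2 - 4)*(-2)))*20 = 24644 + ((5*(1 + 2*5))*(5 + (-2 - 4)*(-2)))*20 = 24644 + ((5*(1 + 10))*(5 - 6*(-2)))*20 = 24644 + ((5*11)*(5 + 12))*20 = 24644 + (55*17)*20 = 24644 + 935*20 = 24644 + 18700 = 43344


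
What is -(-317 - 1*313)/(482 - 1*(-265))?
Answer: 70/83 ≈ 0.84337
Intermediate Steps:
-(-317 - 1*313)/(482 - 1*(-265)) = -(-317 - 313)/(482 + 265) = -(-630)/747 = -1*(-70/83) = 70/83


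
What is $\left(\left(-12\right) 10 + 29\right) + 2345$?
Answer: $2254$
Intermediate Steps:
$\left(\left(-12\right) 10 + 29\right) + 2345 = \left(-120 + 29\right) + 2345 = -91 + 2345 = 2254$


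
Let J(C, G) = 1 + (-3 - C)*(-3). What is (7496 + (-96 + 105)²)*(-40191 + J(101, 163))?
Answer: -302155606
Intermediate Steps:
J(C, G) = 10 + 3*C (J(C, G) = 1 + (9 + 3*C) = 10 + 3*C)
(7496 + (-96 + 105)²)*(-40191 + J(101, 163)) = (7496 + (-96 + 105)²)*(-40191 + (10 + 3*101)) = (7496 + 9²)*(-40191 + (10 + 303)) = (7496 + 81)*(-40191 + 313) = 7577*(-39878) = -302155606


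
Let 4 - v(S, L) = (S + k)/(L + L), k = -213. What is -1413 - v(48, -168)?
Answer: -158649/112 ≈ -1416.5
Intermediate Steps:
v(S, L) = 4 - (-213 + S)/(2*L) (v(S, L) = 4 - (S - 213)/(L + L) = 4 - (-213 + S)/(2*L))
-1413 - v(48, -168) = -1413 - (213 - 1*48 + 8*(-168))/(2*(-168)) = -1413 - (-1)*(213 - 48 - 1344)/(2*168) = -1413 - (-1)*(-1179)/(2*168) = -1413 - 1*393/112 = -1413 - 393/112 = -158649/112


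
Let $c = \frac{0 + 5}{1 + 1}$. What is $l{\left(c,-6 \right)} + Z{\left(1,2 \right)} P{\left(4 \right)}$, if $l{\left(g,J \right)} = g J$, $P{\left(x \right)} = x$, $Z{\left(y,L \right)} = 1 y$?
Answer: $-11$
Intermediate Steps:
$Z{\left(y,L \right)} = y$
$c = \frac{5}{2} \approx 2.5$
$l{\left(g,J \right)} = J g$
$l{\left(c,-6 \right)} + Z{\left(1,2 \right)} P{\left(4 \right)} = \left(-6\right) \frac{5}{2} + 1 \cdot 4 = -15 + 4 = -11$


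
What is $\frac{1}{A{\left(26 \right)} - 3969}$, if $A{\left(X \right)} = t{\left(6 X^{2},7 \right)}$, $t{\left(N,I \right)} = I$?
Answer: $- \frac{1}{3962} \approx -0.0002524$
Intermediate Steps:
$A{\left(X \right)} = 7$
$\frac{1}{A{\left(26 \right)} - 3969} = \frac{1}{7 - 3969} = \frac{1}{-3962} = - \frac{1}{3962}$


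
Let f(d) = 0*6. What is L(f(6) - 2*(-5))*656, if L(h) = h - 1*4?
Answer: 3936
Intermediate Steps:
f(d) = 0
L(h) = -4 + h (L(h) = h - 4 = -4 + h)
L(f(6) - 2*(-5))*656 = (-4 + (0 - 2*(-5)))*656 = (-4 + (0 + 10))*656 = (-4 + 10)*656 = 6*656 = 3936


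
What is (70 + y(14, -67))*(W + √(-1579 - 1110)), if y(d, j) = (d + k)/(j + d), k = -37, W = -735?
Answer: -2743755/53 + 3733*I*√2689/53 ≈ -51769.0 + 3652.4*I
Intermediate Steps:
y(d, j) = (-37 + d)/(d + j) (y(d, j) = (d - 37)/(j + d) = (-37 + d)/(d + j))
(70 + y(14, -67))*(W + √(-1579 - 1110)) = (70 + (-37 + 14)/(14 - 67))*(-735 + √(-1579 - 1110)) = (70 - 23/(-53))*(-735 + √(-2689)) = (70 - 1/53*(-23))*(-735 + I*√2689) = (70 + 23/53)*(-735 + I*√2689) = 3733*(-735 + I*√2689)/53 = -2743755/53 + 3733*I*√2689/53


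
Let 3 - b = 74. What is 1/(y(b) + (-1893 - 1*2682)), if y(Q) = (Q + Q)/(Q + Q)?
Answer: -1/4574 ≈ -0.00021863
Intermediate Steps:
b = -71 (b = 3 - 1*74 = 3 - 74 = -71)
y(Q) = 1 (y(Q) = (2*Q)/((2*Q)) = (2*Q)*(1/(2*Q)) = 1)
1/(y(b) + (-1893 - 1*2682)) = 1/(1 + (-1893 - 1*2682)) = 1/(1 + (-1893 - 2682)) = 1/(1 - 4575) = 1/(-4574) = -1/4574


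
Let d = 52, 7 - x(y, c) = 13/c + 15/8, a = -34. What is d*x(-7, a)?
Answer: 9737/34 ≈ 286.38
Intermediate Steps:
x(y, c) = 41/8 - 13/c (x(y, c) = 7 - (13/c + 15/8) = 7 - (15/8 + 13/c) = 7 + (-15/8 - 13/c) = 41/8 - 13/c)
d*x(-7, a) = 52*(41/8 - 13/(-34)) = 52*(41/8 - 13*(-1/34)) = 52*(41/8 + 13/34) = 52*(749/136) = 9737/34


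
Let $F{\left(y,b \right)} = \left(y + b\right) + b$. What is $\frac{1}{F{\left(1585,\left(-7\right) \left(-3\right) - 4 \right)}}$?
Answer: $\frac{1}{1619} \approx 0.00061767$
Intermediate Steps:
$F{\left(y,b \right)} = y + 2 b$ ($F{\left(y,b \right)} = \left(b + y\right) + b = y + 2 b$)
$\frac{1}{F{\left(1585,\left(-7\right) \left(-3\right) - 4 \right)}} = \frac{1}{1585 + 2 \left(\left(-7\right) \left(-3\right) - 4\right)} = \frac{1}{1585 + 2 \left(21 - 4\right)} = \frac{1}{1585 + 2 \cdot 17} = \frac{1}{1585 + 34} = \frac{1}{1619}$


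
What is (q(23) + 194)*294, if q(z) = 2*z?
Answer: 70560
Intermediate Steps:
(q(23) + 194)*294 = (2*23 + 194)*294 = (46 + 194)*294 = 240*294 = 70560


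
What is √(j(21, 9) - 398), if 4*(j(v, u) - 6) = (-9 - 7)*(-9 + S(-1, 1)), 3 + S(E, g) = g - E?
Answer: 4*I*√22 ≈ 18.762*I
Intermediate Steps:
S(E, g) = -3 + g - E (S(E, g) = -3 + (g - E) = -3 + g - E)
j(v, u) = 46 (j(v, u) = 6 + ((-9 - 7)*(-9 + (-3 + 1 - 1*(-1))))/4 = 6 + (-16*(-9 + (-3 + 1 + 1)))/4 = 6 + (-16*(-9 - 1))/4 = 6 + (-16*(-10))/4 = 6 + (¼)*160 = 6 + 40 = 46)
√(j(21, 9) - 398) = √(46 - 398) = √(-352) = 4*I*√22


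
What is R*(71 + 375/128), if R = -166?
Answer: -785429/64 ≈ -12272.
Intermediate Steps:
R*(71 + 375/128) = -166*(71 + 375/128) = -166*9463/128 = -785429/64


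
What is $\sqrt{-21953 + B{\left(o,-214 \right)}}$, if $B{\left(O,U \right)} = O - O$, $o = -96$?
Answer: $i \sqrt{21953} \approx 148.17 i$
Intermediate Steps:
$B{\left(O,U \right)} = 0$
$\sqrt{-21953 + B{\left(o,-214 \right)}} = \sqrt{-21953 + 0} = \sqrt{-21953} = i \sqrt{21953}$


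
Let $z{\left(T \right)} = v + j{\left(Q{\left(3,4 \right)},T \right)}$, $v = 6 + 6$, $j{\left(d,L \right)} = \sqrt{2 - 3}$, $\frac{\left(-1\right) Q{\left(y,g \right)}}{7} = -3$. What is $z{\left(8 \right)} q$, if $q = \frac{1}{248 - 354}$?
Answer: $- \frac{6}{53} - \frac{i}{106} \approx -0.11321 - 0.009434 i$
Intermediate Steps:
$Q{\left(y,g \right)} = 21$ ($Q{\left(y,g \right)} = \left(-7\right) \left(-3\right) = 21$)
$j{\left(d,L \right)} = i$ ($j{\left(d,L \right)} = \sqrt{-1} = i$)
$q = - \frac{1}{106}$ ($q = \frac{1}{-106} = - \frac{1}{106} \approx -0.009434$)
$v = 12$
$z{\left(T \right)} = 12 + i$
$z{\left(8 \right)} q = \left(12 + i\right) \left(- \frac{1}{106}\right) = - \frac{6}{53} - \frac{i}{106}$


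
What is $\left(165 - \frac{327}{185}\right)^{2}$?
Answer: $\frac{911919204}{34225} \approx 26645.0$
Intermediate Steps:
$\left(165 - \frac{327}{185}\right)^{2} = \left(\frac{30198}{185}\right)^{2} = \frac{911919204}{34225}$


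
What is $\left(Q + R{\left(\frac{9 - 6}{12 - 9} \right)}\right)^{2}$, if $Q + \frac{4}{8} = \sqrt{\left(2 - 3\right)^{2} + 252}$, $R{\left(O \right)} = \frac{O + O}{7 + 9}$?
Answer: $\frac{16201}{64} - \frac{3 \sqrt{253}}{4} \approx 241.21$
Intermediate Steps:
$R{\left(O \right)} = \frac{O}{8}$ ($R{\left(O \right)} = \frac{2 O}{16} = 2 O \frac{1}{16} = \frac{O}{8}$)
$Q = - \frac{1}{2} + \sqrt{253}$ ($Q = - \frac{1}{2} + \sqrt{\left(2 - 3\right)^{2} + 252} = - \frac{1}{2} + \sqrt{\left(-1\right)^{2} + 252} = - \frac{1}{2} + \sqrt{1 + 252} = - \frac{1}{2} + \sqrt{253} \approx 15.406$)
$\left(Q + R{\left(\frac{9 - 6}{12 - 9} \right)}\right)^{2} = \left(\left(- \frac{1}{2} + \sqrt{253}\right) + \frac{\left(9 - 6\right) \frac{1}{12 - 9}}{8}\right)^{2} = \left(\left(- \frac{1}{2} + \sqrt{253}\right) + \frac{3 \cdot \frac{1}{3}}{8}\right)^{2} = \left(\left(- \frac{1}{2} + \sqrt{253}\right) + \frac{1}{8} \cdot 1\right)^{2} = \left(\left(- \frac{1}{2} + \sqrt{253}\right) + \frac{1}{8}\right)^{2} = \left(- \frac{3}{8} + \sqrt{253}\right)^{2}$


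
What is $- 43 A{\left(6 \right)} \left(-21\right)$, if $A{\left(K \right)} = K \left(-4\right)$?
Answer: $-21672$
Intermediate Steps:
$A{\left(K \right)} = - 4 K$
$- 43 A{\left(6 \right)} \left(-21\right) = - 43 \left(\left(-4\right) 6\right) \left(-21\right) = \left(-43\right) \left(-24\right) \left(-21\right) = 1032 \left(-21\right) = -21672$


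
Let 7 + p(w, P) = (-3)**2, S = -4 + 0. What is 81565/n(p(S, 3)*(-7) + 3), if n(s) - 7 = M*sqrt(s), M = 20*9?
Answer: 570955/356449 - 14681700*I*sqrt(11)/356449 ≈ 1.6018 - 136.61*I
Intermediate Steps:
M = 180
S = -4
p(w, P) = 2 (p(w, P) = -7 + (-3)**2 = -7 + 9 = 2)
n(s) = 7 + 180*sqrt(s)
81565/n(p(S, 3)*(-7) + 3) = 81565/(7 + 180*sqrt(2*(-7) + 3)) = 81565/(7 + 180*sqrt(-14 + 3)) = 81565/(7 + 180*sqrt(-11)) = 81565/(7 + 180*(I*sqrt(11))) = 81565/(7 + 180*I*sqrt(11))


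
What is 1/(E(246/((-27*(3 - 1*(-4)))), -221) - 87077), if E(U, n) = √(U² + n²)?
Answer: -345608613/30094367337548 - 63*√193856653/30094367337548 ≈ -1.1513e-5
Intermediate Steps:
1/(E(246/((-27*(3 - 1*(-4)))), -221) - 87077) = 1/(√((246/((-27*(3 - 1*(-4)))))² + (-221)²) - 87077) = 1/(√((246/((-27*(3 + 4))))² + 48841) - 87077) = 1/(√((246/((-27*7)))² + 48841) - 87077) = 1/(√((246/(-189))² + 48841) - 87077) = 1/(√((246*(-1/189))² + 48841) - 87077) = 1/(√((-82/63)² + 48841) - 87077) = 1/(√(6724/3969 + 48841) - 87077) = 1/(√(193856653/3969) - 87077) = 1/(√193856653/63 - 87077) = 1/(-87077 + √193856653/63)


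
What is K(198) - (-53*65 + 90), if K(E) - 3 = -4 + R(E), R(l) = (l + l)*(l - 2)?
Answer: 80970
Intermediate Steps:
R(l) = 2*l*(-2 + l) (R(l) = (2*l)*(-2 + l) = 2*l*(-2 + l))
K(E) = -1 + 2*E*(-2 + E) (K(E) = 3 + (-4 + 2*E*(-2 + E)) = -1 + 2*E*(-2 + E))
K(198) - (-53*65 + 90) = (-1 + 2*198*(-2 + 198)) - (-53*65 + 90) = (-1 + 2*198*196) - (-3445 + 90) = (-1 + 77616) - 1*(-3355) = 77615 + 3355 = 80970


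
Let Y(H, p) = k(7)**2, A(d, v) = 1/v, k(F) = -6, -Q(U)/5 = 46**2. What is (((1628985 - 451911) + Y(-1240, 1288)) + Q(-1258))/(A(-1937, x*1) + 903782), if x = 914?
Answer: 1066208420/826056749 ≈ 1.2907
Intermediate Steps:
Q(U) = -10580 (Q(U) = -5*46**2 = -5*2116 = -10580)
Y(H, p) = 36 (Y(H, p) = (-6)**2 = 36)
(((1628985 - 451911) + Y(-1240, 1288)) + Q(-1258))/(A(-1937, x*1) + 903782) = (((1628985 - 451911) + 36) - 10580)/(1/(914*1) + 903782) = ((1177074 + 36) - 10580)/(1/914 + 903782) = (1177110 - 10580)/(1/914 + 903782) = 1166530/(826056749/914) = 1166530*(914/826056749) = 1066208420/826056749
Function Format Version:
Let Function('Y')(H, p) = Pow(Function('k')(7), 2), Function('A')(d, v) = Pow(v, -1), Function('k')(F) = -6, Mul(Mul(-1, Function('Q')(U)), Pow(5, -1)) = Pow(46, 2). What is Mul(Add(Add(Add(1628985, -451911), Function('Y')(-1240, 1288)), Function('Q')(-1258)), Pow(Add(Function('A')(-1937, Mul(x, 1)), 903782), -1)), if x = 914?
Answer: Rational(1066208420, 826056749) ≈ 1.2907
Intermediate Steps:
Function('Q')(U) = -10580 (Function('Q')(U) = Mul(-5, Pow(46, 2)) = Mul(-5, 2116) = -10580)
Function('Y')(H, p) = 36 (Function('Y')(H, p) = Pow(-6, 2) = 36)
Mul(Add(Add(Add(1628985, -451911), Function('Y')(-1240, 1288)), Function('Q')(-1258)), Pow(Add(Function('A')(-1937, Mul(x, 1)), 903782), -1)) = Mul(Add(Add(Add(1628985, -451911), 36), -10580), Pow(Add(Pow(Mul(914, 1), -1), 903782), -1)) = Mul(Add(Add(1177074, 36), -10580), Pow(Add(Pow(914, -1), 903782), -1)) = Mul(Add(1177110, -10580), Pow(Add(Rational(1, 914), 903782), -1)) = Mul(1166530, Pow(Rational(826056749, 914), -1)) = Mul(1166530, Rational(914, 826056749)) = Rational(1066208420, 826056749)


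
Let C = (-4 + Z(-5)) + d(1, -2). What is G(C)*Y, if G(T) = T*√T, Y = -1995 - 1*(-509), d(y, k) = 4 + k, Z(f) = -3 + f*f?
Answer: -59440*√5 ≈ -1.3291e+5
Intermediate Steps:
Z(f) = -3 + f²
Y = -1486 (Y = -1995 + 509 = -1486)
C = 20 (C = (-4 + (-3 + (-5)²)) + (4 - 2) = (-4 + (-3 + 25)) + 2 = (-4 + 22) + 2 = 18 + 2 = 20)
G(T) = T^(3/2)
G(C)*Y = 20^(3/2)*(-1486) = (40*√5)*(-1486) = -59440*√5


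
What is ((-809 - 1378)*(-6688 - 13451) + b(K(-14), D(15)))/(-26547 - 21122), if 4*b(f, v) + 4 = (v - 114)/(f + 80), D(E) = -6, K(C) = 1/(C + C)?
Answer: -98614497248/106730891 ≈ -923.96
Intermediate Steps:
K(C) = 1/(2*C)
b(f, v) = -1 + (-114 + v)/(4*(80 + f)) (b(f, v) = -1 + ((v - 114)/(f + 80))/4 = -1 + ((-114 + v)/(80 + f))/4 = -1 + (-114 + v)/(4*(80 + f)))
((-809 - 1378)*(-6688 - 13451) + b(K(-14), D(15)))/(-26547 - 21122) = ((-809 - 1378)*(-6688 - 13451) + (-434 - 6 - 2/(-14))/(4*(80 + (½)/(-14))))/(-26547 - 21122) = (-2187*(-20139) + (-434 - 6 - 2*(-1)/14)/(4*(80 + (½)*(-1/14))))/(-47669) = (44043993 + (-434 - 6 - 4*(-1/28))/(4*(80 - 1/28)))*(-1/47669) = (44043993 + (-434 - 6 + ⅐)/(4*(2239/28)))*(-1/47669) = (44043993 + (¼)*(28/2239)*(-3079/7))*(-1/47669) = (44043993 - 3079/2239)*(-1/47669) = (98614497248/2239)*(-1/47669) = -98614497248/106730891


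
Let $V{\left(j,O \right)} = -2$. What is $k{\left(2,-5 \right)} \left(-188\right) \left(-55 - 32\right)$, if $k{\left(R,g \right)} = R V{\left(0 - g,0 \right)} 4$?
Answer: $-261696$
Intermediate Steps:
$k{\left(R,g \right)} = - 8 R$ ($k{\left(R,g \right)} = R \left(-2\right) 4 = - 2 R 4 = - 8 R$)
$k{\left(2,-5 \right)} \left(-188\right) \left(-55 - 32\right) = \left(-8\right) 2 \left(-188\right) \left(-55 - 32\right) = \left(-16\right) \left(-188\right) \left(-55 - 32\right) = 3008 \left(-87\right) = -261696$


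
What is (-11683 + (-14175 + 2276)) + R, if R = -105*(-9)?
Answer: -22637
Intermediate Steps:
R = 945
(-11683 + (-14175 + 2276)) + R = (-11683 + (-14175 + 2276)) + 945 = (-11683 - 11899) + 945 = -23582 + 945 = -22637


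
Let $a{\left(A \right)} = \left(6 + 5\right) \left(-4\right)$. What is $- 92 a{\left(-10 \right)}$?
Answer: $4048$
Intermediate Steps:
$a{\left(A \right)} = -44$ ($a{\left(A \right)} = 11 \left(-4\right) = -44$)
$- 92 a{\left(-10 \right)} = \left(-92\right) \left(-44\right) = 4048$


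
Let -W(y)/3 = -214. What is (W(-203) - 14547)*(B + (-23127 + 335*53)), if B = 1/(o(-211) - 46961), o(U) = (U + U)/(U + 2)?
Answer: 733114734046965/9814427 ≈ 7.4698e+7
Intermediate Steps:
W(y) = 642 (W(y) = -3*(-214) = 642)
o(U) = 2*U/(2 + U) (o(U) = (2*U)/(2 + U) = 2*U/(2 + U))
B = -209/9814427 (B = 1/(2*(-211)/(2 - 211) - 46961) = 1/(2*(-211)/(-209) - 46961) = 1/(2*(-211)*(-1/209) - 46961) = 1/(422/209 - 46961) = 1/(-9814427/209) = -209/9814427 ≈ -2.1295e-5)
(W(-203) - 14547)*(B + (-23127 + 335*53)) = (642 - 14547)*(-209/9814427 + (-23127 + 335*53)) = -13905*(-209/9814427 + (-23127 + 17755)) = -13905*(-209/9814427 - 5372) = -13905*(-52723102053/9814427) = 733114734046965/9814427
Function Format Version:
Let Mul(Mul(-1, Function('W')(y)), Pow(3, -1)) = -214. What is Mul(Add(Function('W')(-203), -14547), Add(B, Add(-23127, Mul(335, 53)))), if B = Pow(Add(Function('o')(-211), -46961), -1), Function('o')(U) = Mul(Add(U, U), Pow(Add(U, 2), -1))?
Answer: Rational(733114734046965, 9814427) ≈ 7.4698e+7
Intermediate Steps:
Function('W')(y) = 642 (Function('W')(y) = Mul(-3, -214) = 642)
Function('o')(U) = Mul(2, U, Pow(Add(2, U), -1)) (Function('o')(U) = Mul(Mul(2, U), Pow(Add(2, U), -1)) = Mul(2, U, Pow(Add(2, U), -1)))
B = Rational(-209, 9814427) (B = Pow(Add(Mul(2, -211, Pow(Add(2, -211), -1)), -46961), -1) = Pow(Add(Mul(2, -211, Pow(-209, -1)), -46961), -1) = Pow(Add(Mul(2, -211, Rational(-1, 209)), -46961), -1) = Pow(Add(Rational(422, 209), -46961), -1) = Pow(Rational(-9814427, 209), -1) = Rational(-209, 9814427) ≈ -2.1295e-5)
Mul(Add(Function('W')(-203), -14547), Add(B, Add(-23127, Mul(335, 53)))) = Mul(Add(642, -14547), Add(Rational(-209, 9814427), Add(-23127, Mul(335, 53)))) = Mul(-13905, Add(Rational(-209, 9814427), Add(-23127, 17755))) = Mul(-13905, Add(Rational(-209, 9814427), -5372)) = Mul(-13905, Rational(-52723102053, 9814427)) = Rational(733114734046965, 9814427)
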